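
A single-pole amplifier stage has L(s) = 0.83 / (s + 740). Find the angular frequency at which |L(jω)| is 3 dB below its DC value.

740 rad s⁻¹

For a single-pole low-pass, the −3 dB point is at the pole: ω = 740 rad s⁻¹.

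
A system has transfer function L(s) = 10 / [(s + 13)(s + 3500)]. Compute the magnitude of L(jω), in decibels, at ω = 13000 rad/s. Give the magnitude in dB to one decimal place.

|j13000 + 13| = √(13000² + 13²) = 1.3e+04
|j13000 + 3500| = √(13000² + 3500²) = 1.346e+04
|L(j13000)| = 10 / (1.3e+04 × 1.346e+04) = 5.7137e-08
20 log₁₀(5.7137e-08) = -144.86 dB

-144.9 dB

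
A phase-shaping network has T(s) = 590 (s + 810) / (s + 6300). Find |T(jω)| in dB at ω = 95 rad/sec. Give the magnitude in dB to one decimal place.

|j95 + 810| = √(95² + 810²) = 815.6
|j95 + 6300| = √(95² + 6300²) = 6301
|T(j95)| = 590 × 815.6 / 6301 = 76.368
20 log₁₀(76.368) = 37.66 dB

37.7 dB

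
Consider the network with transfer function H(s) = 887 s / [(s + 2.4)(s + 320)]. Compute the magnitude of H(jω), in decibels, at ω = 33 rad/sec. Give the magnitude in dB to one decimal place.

8.8 dB

|j33| = 33
|j33 + 2.4| = √(33² + 2.4²) = 33.09
|j33 + 320| = √(33² + 320²) = 321.7
|H(j33)| = 887 × 33 / (33.09 × 321.7) = 2.75
20 log₁₀(2.75) = 8.79 dB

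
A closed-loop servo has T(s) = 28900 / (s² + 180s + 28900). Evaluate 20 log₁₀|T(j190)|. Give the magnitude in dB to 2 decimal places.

-1.65 dB

|(j190)² + 180(j190) + 28900| = |-7200 + j34200| = 3.495e+04
|T(j190)| = 28900 / 3.495e+04 = 0.8269
20 log₁₀(0.8269) = -1.651 dB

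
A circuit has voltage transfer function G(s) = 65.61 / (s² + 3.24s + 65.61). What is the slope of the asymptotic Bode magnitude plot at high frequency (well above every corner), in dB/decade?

-40 dB/decade

With 0 zeros and 2 poles, the high-frequency asymptotic slope is 20 × (0 − 2) = -40 dB/decade.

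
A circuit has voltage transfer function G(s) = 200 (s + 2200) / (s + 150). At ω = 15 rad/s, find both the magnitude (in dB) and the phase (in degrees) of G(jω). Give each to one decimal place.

|j15 + 2200| = √(15² + 2200²) = 2200
|j15 + 150| = √(15² + 150²) = 150.7
|G(j15)| = 200 × 2200 / 150.7 = 2918.8
20 log₁₀(2918.8) = 69.30 dB
∠(j15 + 2200) = arctan(15/2200) = 0.39°
∠(j15 + 150) = arctan(15/150) = 5.71°
∠G(j15) = 0.39° − 5.71° = -5.32°

|G| = 69.3 dB, ∠G = -5.3 deg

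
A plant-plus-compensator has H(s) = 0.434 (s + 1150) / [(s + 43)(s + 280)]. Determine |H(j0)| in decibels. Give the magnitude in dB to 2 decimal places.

H(0) = 0.434 × 1150 / (43 × 280) = 0.041453
20 log₁₀(0.041453) = -27.649 dB

-27.65 dB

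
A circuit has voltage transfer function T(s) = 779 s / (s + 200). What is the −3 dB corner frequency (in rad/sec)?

For a single-pole high-pass, the −3 dB point is at the pole: ω = 200 rad/sec.

200 rad/sec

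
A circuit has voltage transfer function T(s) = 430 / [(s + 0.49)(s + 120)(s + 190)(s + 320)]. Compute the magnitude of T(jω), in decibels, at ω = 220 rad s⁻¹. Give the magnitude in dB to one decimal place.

-143.2 dB

|j220 + 0.49| = √(220² + 0.49²) = 220
|j220 + 120| = √(220² + 120²) = 250.6
|j220 + 190| = √(220² + 190²) = 290.7
|j220 + 320| = √(220² + 320²) = 388.3
|T(j220)| = 430 / (220 × 250.6 × 290.7 × 388.3) = 6.9093e-08
20 log₁₀(6.9093e-08) = -143.21 dB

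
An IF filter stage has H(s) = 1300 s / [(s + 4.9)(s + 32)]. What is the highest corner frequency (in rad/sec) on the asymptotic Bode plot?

Break frequencies occur at each pole and zero magnitude: 4.9 rad/sec, 32 rad/sec.
The highest is 32 rad/sec.

32 rad/sec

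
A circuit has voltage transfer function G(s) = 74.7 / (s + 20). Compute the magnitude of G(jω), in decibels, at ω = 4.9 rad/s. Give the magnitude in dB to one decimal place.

|j4.9 + 20| = √(4.9² + 20²) = 20.59
|G(j4.9)| = 74.7 / 20.59 = 3.6277
20 log₁₀(3.6277) = 11.19 dB

11.2 dB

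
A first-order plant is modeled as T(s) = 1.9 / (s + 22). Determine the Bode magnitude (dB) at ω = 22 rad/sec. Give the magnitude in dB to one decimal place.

|j22 + 22| = √(22² + 22²) = 31.11
|T(j22)| = 1.9 / 31.11 = 0.061068
20 log₁₀(0.061068) = -24.28 dB

-24.3 dB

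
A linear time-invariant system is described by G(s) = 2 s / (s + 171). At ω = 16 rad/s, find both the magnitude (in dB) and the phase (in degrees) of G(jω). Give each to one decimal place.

|j16| = 16
|j16 + 171| = √(16² + 171²) = 171.7
|G(j16)| = 2 × 16 / 171.7 = 0.18632
20 log₁₀(0.18632) = -14.59 dB
∠(j16) = 90.00°
∠(j16 + 171) = arctan(16/171) = 5.35°
∠G(j16) = 90.00° − 5.35° = 84.65°

|G| = -14.6 dB, ∠G = 84.7 deg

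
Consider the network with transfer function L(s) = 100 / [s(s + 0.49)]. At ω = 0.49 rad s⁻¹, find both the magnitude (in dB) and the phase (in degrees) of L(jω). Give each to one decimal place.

|L| = 49.4 dB, ∠L = -135.0 deg

|j0.49 + 0.49| = √(0.49² + 0.49²) = 0.693
|j0.49| = 0.49
|L(j0.49)| = 100 / (0.693 × 0.49) = 294.51
20 log₁₀(294.51) = 49.38 dB
∠(j0.49 + 0.49) = arctan(0.49/0.49) = 45.00°
∠(j0.49) = 90.00°
∠L(j0.49) = − (45.00° + 90.00°) = -135.00°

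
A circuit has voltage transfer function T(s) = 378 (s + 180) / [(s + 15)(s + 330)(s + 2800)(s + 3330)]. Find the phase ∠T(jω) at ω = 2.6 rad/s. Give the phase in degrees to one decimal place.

∠(j2.6 + 180) = arctan(2.6/180) = 0.83°
∠(j2.6 + 15) = arctan(2.6/15) = 9.83°
∠(j2.6 + 330) = arctan(2.6/330) = 0.45°
∠(j2.6 + 2800) = arctan(2.6/2800) = 0.05°
∠(j2.6 + 3330) = arctan(2.6/3330) = 0.04°
∠T(j2.6) = 0.83° − (9.83° + 0.45° + 0.05° + 0.04°) = -9.56°

-9.6°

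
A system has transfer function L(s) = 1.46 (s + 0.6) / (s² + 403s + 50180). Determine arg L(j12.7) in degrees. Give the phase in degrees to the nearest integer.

∠(j12.7 + 0.6) = arctan(12.7/0.6) = 87.30°
∠[(j12.7)² + 403(j12.7) + 50180] = ∠[50019 + j5118.1] = 5.84°
∠L(j12.7) = 87.30° − 5.84° = 81.45°

81°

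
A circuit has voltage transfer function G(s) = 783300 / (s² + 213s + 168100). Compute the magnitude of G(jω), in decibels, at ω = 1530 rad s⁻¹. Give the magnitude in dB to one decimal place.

|(j1530)² + 213(j1530) + 168100| = |-2.1728e+06 + j3.2589e+05| = 2.197e+06
|G(j1530)| = 783300 / 2.197e+06 = 0.35651
20 log₁₀(0.35651) = -8.96 dB

-9.0 dB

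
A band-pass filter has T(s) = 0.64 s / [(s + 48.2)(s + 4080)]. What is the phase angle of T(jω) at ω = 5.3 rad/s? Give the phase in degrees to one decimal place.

∠(j5.3) = 90.00°
∠(j5.3 + 48.2) = arctan(5.3/48.2) = 6.27°
∠(j5.3 + 4080) = arctan(5.3/4080) = 0.07°
∠T(j5.3) = 90.00° − (6.27° + 0.07°) = 83.65°

83.7°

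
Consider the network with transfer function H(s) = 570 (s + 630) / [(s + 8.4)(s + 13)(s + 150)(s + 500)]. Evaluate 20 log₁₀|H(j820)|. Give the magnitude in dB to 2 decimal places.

|j820 + 630| = √(820² + 630²) = 1034
|j820 + 8.4| = √(820² + 8.4²) = 820
|j820 + 13| = √(820² + 13²) = 820.1
|j820 + 150| = √(820² + 150²) = 833.6
|j820 + 500| = √(820² + 500²) = 960.4
|H(j820)| = 570 × 1034 / (820 × 820.1 × 833.6 × 960.4) = 1.0947e-06
20 log₁₀(1.0947e-06) = -119.214 dB

-119.21 dB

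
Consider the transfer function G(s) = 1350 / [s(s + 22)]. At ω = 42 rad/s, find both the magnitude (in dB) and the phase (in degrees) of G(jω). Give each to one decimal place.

|G| = -3.4 dB, ∠G = -152.4°

|j42 + 22| = √(42² + 22²) = 47.41
|j42| = 42
|G(j42)| = 1350 / (47.41 × 42) = 0.67793
20 log₁₀(0.67793) = -3.38 dB
∠(j42 + 22) = arctan(42/22) = 62.35°
∠(j42) = 90.00°
∠G(j42) = − (62.35° + 90.00°) = -152.35°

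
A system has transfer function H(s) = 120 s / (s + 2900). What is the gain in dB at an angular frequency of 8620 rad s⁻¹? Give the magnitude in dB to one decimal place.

41.1 dB

|j8620| = 8620
|j8620 + 2900| = √(8620² + 2900²) = 9095
|H(j8620)| = 120 × 8620 / 9095 = 113.74
20 log₁₀(113.74) = 41.12 dB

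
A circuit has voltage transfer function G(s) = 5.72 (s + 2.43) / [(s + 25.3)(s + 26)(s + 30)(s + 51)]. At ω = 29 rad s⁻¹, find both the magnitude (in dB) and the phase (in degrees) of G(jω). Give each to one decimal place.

|j29 + 2.43| = √(29² + 2.43²) = 29.1
|j29 + 25.3| = √(29² + 25.3²) = 38.48
|j29 + 26| = √(29² + 26²) = 38.95
|j29 + 30| = √(29² + 30²) = 41.73
|j29 + 51| = √(29² + 51²) = 58.67
|G(j29)| = 5.72 × 29.1 / (38.48 × 38.95 × 41.73 × 58.67) = 4.5365e-05
20 log₁₀(4.5365e-05) = -86.87 dB
∠(j29 + 2.43) = arctan(29/2.43) = 85.21°
∠(j29 + 25.3) = arctan(29/25.3) = 48.90°
∠(j29 + 26) = arctan(29/26) = 48.12°
∠(j29 + 30) = arctan(29/30) = 44.03°
∠(j29 + 51) = arctan(29/51) = 29.62°
∠G(j29) = 85.21° − (48.90° + 48.12° + 44.03° + 29.62°) = -85.46°

|G| = -86.9 dB, ∠G = -85.5°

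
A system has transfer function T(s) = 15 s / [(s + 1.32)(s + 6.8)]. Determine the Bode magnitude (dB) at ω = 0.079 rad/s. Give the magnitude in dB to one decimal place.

|j0.079| = 0.079
|j0.079 + 1.32| = √(0.079² + 1.32²) = 1.322
|j0.079 + 6.8| = √(0.079² + 6.8²) = 6.8
|T(j0.079)| = 15 × 0.079 / (1.322 × 6.8) = 0.13177
20 log₁₀(0.13177) = -17.60 dB

-17.6 dB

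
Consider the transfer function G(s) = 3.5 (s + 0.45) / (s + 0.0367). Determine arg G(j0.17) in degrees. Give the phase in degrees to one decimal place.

∠(j0.17 + 0.45) = arctan(0.17/0.45) = 20.70°
∠(j0.17 + 0.0367) = arctan(0.17/0.0367) = 77.82°
∠G(j0.17) = 20.70° − 77.82° = -57.12°

-57.1 deg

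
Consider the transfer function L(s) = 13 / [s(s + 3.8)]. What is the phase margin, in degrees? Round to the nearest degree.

Gain crossover: |L(jω)| = 1 at ω ≈ 2.77 rad/s.
∠L(j2.77) = −90° − arctan(2.77/3.8) ≈ -126.05°
PM = 180° + (-126.05°) = 53.95°

54°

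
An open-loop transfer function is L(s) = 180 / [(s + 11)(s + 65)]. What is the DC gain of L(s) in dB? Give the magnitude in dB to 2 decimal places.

-11.98 dB

L(0) = 180 / (11 × 65) = 0.25175
20 log₁₀(0.25175) = -11.981 dB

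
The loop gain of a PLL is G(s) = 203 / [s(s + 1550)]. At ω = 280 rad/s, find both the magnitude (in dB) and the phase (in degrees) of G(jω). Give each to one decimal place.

|G| = -66.7 dB, ∠G = -100.2 deg

|j280 + 1550| = √(280² + 1550²) = 1575
|j280| = 280
|G(j280)| = 203 / (1575 × 280) = 0.00046029
20 log₁₀(0.00046029) = -66.74 dB
∠(j280 + 1550) = arctan(280/1550) = 10.24°
∠(j280) = 90.00°
∠G(j280) = − (10.24° + 90.00°) = -100.24°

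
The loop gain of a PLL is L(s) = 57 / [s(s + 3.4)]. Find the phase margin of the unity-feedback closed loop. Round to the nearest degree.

Gain crossover: |L(jω)| = 1 at ω ≈ 7.18 rad/sec.
∠L(j7.18) = −90° − arctan(7.18/3.4) ≈ -154.65°
PM = 180° + (-154.65°) = 25.35°

25°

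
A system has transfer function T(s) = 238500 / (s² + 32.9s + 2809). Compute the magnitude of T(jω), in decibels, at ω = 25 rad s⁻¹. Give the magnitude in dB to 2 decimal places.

40.19 dB

|(j25)² + 32.9(j25) + 2809| = |2184 + j822.5| = 2334
|T(j25)| = 238500 / 2334 = 102.2
20 log₁₀(102.2) = 40.189 dB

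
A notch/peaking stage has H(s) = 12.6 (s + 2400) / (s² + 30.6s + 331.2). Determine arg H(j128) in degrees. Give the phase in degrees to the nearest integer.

-163 deg

∠(j128 + 2400) = arctan(128/2400) = 3.05°
∠[(j128)² + 30.6(j128) + 331.2] = ∠[-16053 + j3916.8] = 166.29°
∠H(j128) = 3.05° − 166.29° = -163.24°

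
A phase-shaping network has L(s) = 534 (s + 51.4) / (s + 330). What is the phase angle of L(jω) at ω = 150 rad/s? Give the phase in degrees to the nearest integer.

47°

∠(j150 + 51.4) = arctan(150/51.4) = 71.09°
∠(j150 + 330) = arctan(150/330) = 24.44°
∠L(j150) = 71.09° − 24.44° = 46.64°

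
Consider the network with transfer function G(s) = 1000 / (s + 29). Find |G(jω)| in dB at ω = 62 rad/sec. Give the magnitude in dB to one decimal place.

23.3 dB

|j62 + 29| = √(62² + 29²) = 68.45
|G(j62)| = 1000 / 68.45 = 14.61
20 log₁₀(14.61) = 23.29 dB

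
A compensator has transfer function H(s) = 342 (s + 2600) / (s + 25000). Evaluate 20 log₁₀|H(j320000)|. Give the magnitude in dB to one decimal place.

|j320000 + 2600| = √(320000² + 2600²) = 3.2e+05
|j320000 + 25000| = √(320000² + 25000²) = 3.21e+05
|H(j320000)| = 342 × 3.2e+05 / 3.21e+05 = 340.97
20 log₁₀(340.97) = 50.65 dB

50.7 dB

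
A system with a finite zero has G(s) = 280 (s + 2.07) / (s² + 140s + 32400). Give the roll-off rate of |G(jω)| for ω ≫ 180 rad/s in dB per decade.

-20 dB/decade

With 1 zero and 2 poles, the high-frequency asymptotic slope is 20 × (1 − 2) = -20 dB/decade.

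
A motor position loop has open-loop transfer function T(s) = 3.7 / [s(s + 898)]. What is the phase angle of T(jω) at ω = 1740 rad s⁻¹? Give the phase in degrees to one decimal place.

-152.7°

∠(j1740 + 898) = arctan(1740/898) = 62.70°
∠(j1740) = 90.00°
∠T(j1740) = − (62.70° + 90.00°) = -152.70°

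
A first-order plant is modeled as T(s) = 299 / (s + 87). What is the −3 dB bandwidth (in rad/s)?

For a single-pole low-pass, the −3 dB point is at the pole: ω = 87 rad/s.

87 rad/s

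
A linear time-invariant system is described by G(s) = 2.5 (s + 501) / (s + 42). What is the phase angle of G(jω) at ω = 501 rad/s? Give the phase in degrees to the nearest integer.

∠(j501 + 501) = arctan(501/501) = 45.00°
∠(j501 + 42) = arctan(501/42) = 85.21°
∠G(j501) = 45.00° − 85.21° = -40.21°

-40°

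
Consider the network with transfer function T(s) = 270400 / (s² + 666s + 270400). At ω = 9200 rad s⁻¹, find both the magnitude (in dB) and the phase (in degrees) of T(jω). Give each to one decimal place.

|(j9200)² + 666(j9200) + 270400| = |-8.437e+07 + j6.1272e+06| = 8.459e+07
|T(j9200)| = 270400 / 8.459e+07 = 0.0031965
20 log₁₀(0.0031965) = -49.91 dB
∠[(j9200)² + 666(j9200) + 270400] = ∠[-8.437e+07 + j6.1272e+06] = 175.85°
∠T(j9200) = −175.85° = -175.85°

|T| = -49.9 dB, ∠T = -175.8 deg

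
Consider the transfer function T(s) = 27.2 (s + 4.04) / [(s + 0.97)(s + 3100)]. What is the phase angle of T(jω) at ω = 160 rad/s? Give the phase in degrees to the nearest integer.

-4°

∠(j160 + 4.04) = arctan(160/4.04) = 88.55°
∠(j160 + 0.97) = arctan(160/0.97) = 89.65°
∠(j160 + 3100) = arctan(160/3100) = 2.95°
∠T(j160) = 88.55° − (89.65° + 2.95°) = -4.05°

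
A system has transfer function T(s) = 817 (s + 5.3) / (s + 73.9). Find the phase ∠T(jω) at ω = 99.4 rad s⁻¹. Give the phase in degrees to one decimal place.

∠(j99.4 + 5.3) = arctan(99.4/5.3) = 86.95°
∠(j99.4 + 73.9) = arctan(99.4/73.9) = 53.37°
∠T(j99.4) = 86.95° − 53.37° = 33.58°

33.6°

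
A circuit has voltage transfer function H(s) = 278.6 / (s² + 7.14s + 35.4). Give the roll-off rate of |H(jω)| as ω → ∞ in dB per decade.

-40 dB/decade

With 0 zeros and 2 poles, the high-frequency asymptotic slope is 20 × (0 − 2) = -40 dB/decade.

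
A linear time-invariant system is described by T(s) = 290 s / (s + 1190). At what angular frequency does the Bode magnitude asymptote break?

1190 rad s⁻¹

The single real pole at s = −1190 gives a corner at ω = 1190 rad s⁻¹.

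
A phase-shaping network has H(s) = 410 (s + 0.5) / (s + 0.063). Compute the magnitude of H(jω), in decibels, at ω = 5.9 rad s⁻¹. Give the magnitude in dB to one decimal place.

|j5.9 + 0.5| = √(5.9² + 0.5²) = 5.921
|j5.9 + 0.063| = √(5.9² + 0.063²) = 5.9
|H(j5.9)| = 410 × 5.921 / 5.9 = 411.45
20 log₁₀(411.45) = 52.29 dB

52.3 dB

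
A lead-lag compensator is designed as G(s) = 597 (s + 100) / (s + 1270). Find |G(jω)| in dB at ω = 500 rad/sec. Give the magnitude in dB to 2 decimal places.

46.97 dB

|j500 + 100| = √(500² + 100²) = 509.9
|j500 + 1270| = √(500² + 1270²) = 1365
|G(j500)| = 597 × 509.9 / 1365 = 223.03
20 log₁₀(223.03) = 46.967 dB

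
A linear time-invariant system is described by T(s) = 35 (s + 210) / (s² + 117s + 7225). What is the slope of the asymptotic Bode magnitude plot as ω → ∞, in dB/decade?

With 1 zero and 2 poles, the high-frequency asymptotic slope is 20 × (1 − 2) = -20 dB/decade.

-20 dB/decade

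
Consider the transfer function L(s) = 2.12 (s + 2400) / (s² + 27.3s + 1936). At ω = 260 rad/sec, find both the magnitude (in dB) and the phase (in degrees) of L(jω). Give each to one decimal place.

|j260 + 2400| = √(260² + 2400²) = 2414
|(j260)² + 27.3(j260) + 1936| = |-65664 + j7098| = 6.605e+04
|L(j260)| = 2.12 × 2414 / 6.605e+04 = 0.077487
20 log₁₀(0.077487) = -22.22 dB
∠(j260 + 2400) = arctan(260/2400) = 6.18°
∠[(j260)² + 27.3(j260) + 1936] = ∠[-65664 + j7098] = 173.83°
∠L(j260) = 6.18° − 173.83° = -167.65°

|L| = -22.2 dB, ∠L = -167.6°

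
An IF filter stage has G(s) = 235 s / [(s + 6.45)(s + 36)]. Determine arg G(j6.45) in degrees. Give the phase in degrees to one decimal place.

∠(j6.45) = 90.00°
∠(j6.45 + 6.45) = arctan(6.45/6.45) = 45.00°
∠(j6.45 + 36) = arctan(6.45/36) = 10.16°
∠G(j6.45) = 90.00° − (45.00° + 10.16°) = 34.84°

34.8°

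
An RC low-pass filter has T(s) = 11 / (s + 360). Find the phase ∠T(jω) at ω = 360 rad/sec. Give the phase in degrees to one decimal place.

-45.0°

∠(j360 + 360) = arctan(360/360) = 45.00°
∠T(j360) = −45.00° = -45.00°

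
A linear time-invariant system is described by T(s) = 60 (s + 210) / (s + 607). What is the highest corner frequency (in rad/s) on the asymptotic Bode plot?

Break frequencies occur at each pole and zero magnitude: 210 rad/s, 607 rad/s.
The highest is 607 rad/s.

607 rad/s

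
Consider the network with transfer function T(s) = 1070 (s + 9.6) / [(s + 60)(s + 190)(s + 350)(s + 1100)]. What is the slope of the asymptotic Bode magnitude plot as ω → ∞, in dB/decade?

-60 dB/decade

With 1 zero and 4 poles, the high-frequency asymptotic slope is 20 × (1 − 4) = -60 dB/decade.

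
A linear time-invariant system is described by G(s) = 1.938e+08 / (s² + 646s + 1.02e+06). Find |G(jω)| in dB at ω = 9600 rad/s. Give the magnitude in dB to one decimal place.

|(j9600)² + 646(j9600) + 1.02e+06| = |-9.114e+07 + j6.2016e+06| = 9.135e+07
|G(j9600)| = 1.938e+08 / 9.135e+07 = 2.1215
20 log₁₀(2.1215) = 6.53 dB

6.5 dB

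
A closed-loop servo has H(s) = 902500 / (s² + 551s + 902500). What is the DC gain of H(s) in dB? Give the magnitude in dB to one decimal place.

H(0) = 902500 / 902500 = 1
20 log₁₀(1) = 0.00 dB

0.0 dB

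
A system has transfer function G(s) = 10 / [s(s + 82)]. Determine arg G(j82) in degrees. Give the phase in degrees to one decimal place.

∠(j82 + 82) = arctan(82/82) = 45.00°
∠(j82) = 90.00°
∠G(j82) = − (45.00° + 90.00°) = -135.00°

-135.0°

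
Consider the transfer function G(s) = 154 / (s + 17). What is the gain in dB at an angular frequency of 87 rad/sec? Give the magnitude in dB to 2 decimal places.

4.80 dB

|j87 + 17| = √(87² + 17²) = 88.65
|G(j87)| = 154 / 88.65 = 1.7373
20 log₁₀(1.7373) = 4.797 dB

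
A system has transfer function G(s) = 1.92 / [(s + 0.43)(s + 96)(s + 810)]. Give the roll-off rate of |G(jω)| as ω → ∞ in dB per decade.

With 0 zeros and 3 poles, the high-frequency asymptotic slope is 20 × (0 − 3) = -60 dB/decade.

-60 dB/decade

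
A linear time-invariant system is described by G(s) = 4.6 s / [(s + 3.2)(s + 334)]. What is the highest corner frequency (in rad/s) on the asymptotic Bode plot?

334 rad/s

Break frequencies occur at each pole and zero magnitude: 3.2 rad/s, 334 rad/s.
The highest is 334 rad/s.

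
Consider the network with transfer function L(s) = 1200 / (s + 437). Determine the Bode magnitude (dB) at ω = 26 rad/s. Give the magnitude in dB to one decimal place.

8.8 dB

|j26 + 437| = √(26² + 437²) = 437.8
|L(j26)| = 1200 / 437.8 = 2.7411
20 log₁₀(2.7411) = 8.76 dB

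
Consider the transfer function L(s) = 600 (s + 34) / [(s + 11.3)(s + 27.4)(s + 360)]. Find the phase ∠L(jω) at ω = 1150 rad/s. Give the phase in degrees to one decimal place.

-162.4°

∠(j1150 + 34) = arctan(1150/34) = 88.31°
∠(j1150 + 11.3) = arctan(1150/11.3) = 89.44°
∠(j1150 + 27.4) = arctan(1150/27.4) = 88.64°
∠(j1150 + 360) = arctan(1150/360) = 72.62°
∠L(j1150) = 88.31° − (89.44° + 88.64° + 72.62°) = -162.38°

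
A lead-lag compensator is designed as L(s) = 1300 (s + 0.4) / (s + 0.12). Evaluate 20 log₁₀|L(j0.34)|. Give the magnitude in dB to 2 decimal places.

65.54 dB

|j0.34 + 0.4| = √(0.34² + 0.4²) = 0.525
|j0.34 + 0.12| = √(0.34² + 0.12²) = 0.3606
|L(j0.34)| = 1300 × 0.525 / 0.3606 = 1892.8
20 log₁₀(1892.8) = 65.542 dB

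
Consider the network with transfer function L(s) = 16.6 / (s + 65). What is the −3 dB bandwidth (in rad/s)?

For a single-pole low-pass, the −3 dB point is at the pole: ω = 65 rad/s.

65 rad/s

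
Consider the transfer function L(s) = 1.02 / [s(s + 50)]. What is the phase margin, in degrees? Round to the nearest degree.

Gain crossover: |L(jω)| = 1 at ω ≈ 0.0204 rad/sec.
∠L(j0.0204) = −90° − arctan(0.0204/50) ≈ -90.02°
PM = 180° + (-90.02°) = 89.98°

90 deg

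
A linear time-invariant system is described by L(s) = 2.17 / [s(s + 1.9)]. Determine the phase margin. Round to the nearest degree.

Gain crossover: |L(jω)| = 1 at ω ≈ 1.01 rad/sec.
∠L(j1.01) = −90° − arctan(1.01/1.9) ≈ -117.96°
PM = 180° + (-117.96°) = 62.04°

62°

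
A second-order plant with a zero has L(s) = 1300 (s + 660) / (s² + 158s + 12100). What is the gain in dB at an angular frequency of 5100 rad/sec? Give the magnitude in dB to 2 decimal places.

|j5100 + 660| = √(5100² + 660²) = 5143
|(j5100)² + 158(j5100) + 12100| = |-2.5998e+07 + j8.058e+05| = 2.601e+07
|L(j5100)| = 1300 × 5143 / 2.601e+07 = 0.25702
20 log₁₀(0.25702) = -11.801 dB

-11.80 dB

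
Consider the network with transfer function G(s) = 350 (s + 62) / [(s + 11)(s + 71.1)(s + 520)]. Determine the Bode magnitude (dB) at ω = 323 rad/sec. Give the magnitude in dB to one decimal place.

|j323 + 62| = √(323² + 62²) = 328.9
|j323 + 11| = √(323² + 11²) = 323.2
|j323 + 71.1| = √(323² + 71.1²) = 330.7
|j323 + 520| = √(323² + 520²) = 612.2
|G(j323)| = 350 × 328.9 / (323.2 × 330.7 × 612.2) = 0.0017593
20 log₁₀(0.0017593) = -55.09 dB

-55.1 dB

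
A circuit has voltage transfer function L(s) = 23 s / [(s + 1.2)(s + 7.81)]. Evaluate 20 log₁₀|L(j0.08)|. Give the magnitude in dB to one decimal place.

|j0.08| = 0.08
|j0.08 + 1.2| = √(0.08² + 1.2²) = 1.203
|j0.08 + 7.81| = √(0.08² + 7.81²) = 7.81
|L(j0.08)| = 23 × 0.08 / (1.203 × 7.81) = 0.19588
20 log₁₀(0.19588) = -14.16 dB

-14.2 dB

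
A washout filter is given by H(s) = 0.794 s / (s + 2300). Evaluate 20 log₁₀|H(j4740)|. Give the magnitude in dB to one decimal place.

-2.9 dB

|j4740| = 4740
|j4740 + 2300| = √(4740² + 2300²) = 5269
|H(j4740)| = 0.794 × 4740 / 5269 = 0.71434
20 log₁₀(0.71434) = -2.92 dB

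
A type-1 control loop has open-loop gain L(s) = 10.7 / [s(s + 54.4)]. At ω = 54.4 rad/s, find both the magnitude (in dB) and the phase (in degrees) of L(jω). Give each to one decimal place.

|j54.4 + 54.4| = √(54.4² + 54.4²) = 76.93
|j54.4| = 54.4
|L(j54.4)| = 10.7 / (76.93 × 54.4) = 0.0025566
20 log₁₀(0.0025566) = -51.85 dB
∠(j54.4 + 54.4) = arctan(54.4/54.4) = 45.00°
∠(j54.4) = 90.00°
∠L(j54.4) = − (45.00° + 90.00°) = -135.00°

|L| = -51.8 dB, ∠L = -135.0 deg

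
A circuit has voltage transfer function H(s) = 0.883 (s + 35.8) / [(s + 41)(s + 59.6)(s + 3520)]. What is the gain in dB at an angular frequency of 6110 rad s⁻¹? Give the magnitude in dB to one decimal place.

-153.8 dB

|j6110 + 35.8| = √(6110² + 35.8²) = 6110
|j6110 + 41| = √(6110² + 41²) = 6110
|j6110 + 59.6| = √(6110² + 59.6²) = 6110
|j6110 + 3520| = √(6110² + 3520²) = 7051
|H(j6110)| = 0.883 × 6110 / (6110 × 6110 × 7051) = 2.0494e-08
20 log₁₀(2.0494e-08) = -153.77 dB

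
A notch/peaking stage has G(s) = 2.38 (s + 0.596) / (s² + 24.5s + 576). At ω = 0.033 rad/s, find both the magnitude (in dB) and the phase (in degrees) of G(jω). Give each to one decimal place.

|j0.033 + 0.596| = √(0.033² + 0.596²) = 0.5969
|(j0.033)² + 24.5(j0.033) + 576| = |576 + j0.8085| = 576
|G(j0.033)| = 2.38 × 0.5969 / 576 = 0.0024664
20 log₁₀(0.0024664) = -52.16 dB
∠(j0.033 + 0.596) = arctan(0.033/0.596) = 3.17°
∠[(j0.033)² + 24.5(j0.033) + 576] = ∠[576 + j0.8085] = 0.08°
∠G(j0.033) = 3.17° − 0.08° = 3.09°

|G| = -52.2 dB, ∠G = 3.1°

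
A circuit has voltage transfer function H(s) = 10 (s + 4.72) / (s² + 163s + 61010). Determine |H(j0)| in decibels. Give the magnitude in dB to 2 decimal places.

-62.23 dB

H(0) = 10 × 4.72 / 61010 = 0.00077364
20 log₁₀(0.00077364) = -62.229 dB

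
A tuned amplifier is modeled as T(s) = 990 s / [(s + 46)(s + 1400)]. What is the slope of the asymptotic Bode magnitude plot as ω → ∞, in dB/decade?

With 1 zero and 2 poles, the high-frequency asymptotic slope is 20 × (1 − 2) = -20 dB/decade.

-20 dB/decade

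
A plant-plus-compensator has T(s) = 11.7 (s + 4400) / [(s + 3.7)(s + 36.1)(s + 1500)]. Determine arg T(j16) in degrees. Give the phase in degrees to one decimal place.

∠(j16 + 4400) = arctan(16/4400) = 0.21°
∠(j16 + 3.7) = arctan(16/3.7) = 76.98°
∠(j16 + 36.1) = arctan(16/36.1) = 23.90°
∠(j16 + 1500) = arctan(16/1500) = 0.61°
∠T(j16) = 0.21° − (76.98° + 23.90° + 0.61°) = -101.29°

-101.3°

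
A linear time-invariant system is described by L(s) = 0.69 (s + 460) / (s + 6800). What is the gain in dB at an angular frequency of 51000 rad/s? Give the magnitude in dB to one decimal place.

|j51000 + 460| = √(51000² + 460²) = 5.1e+04
|j51000 + 6800| = √(51000² + 6800²) = 5.145e+04
|L(j51000)| = 0.69 × 5.1e+04 / 5.145e+04 = 0.68398
20 log₁₀(0.68398) = -3.30 dB

-3.3 dB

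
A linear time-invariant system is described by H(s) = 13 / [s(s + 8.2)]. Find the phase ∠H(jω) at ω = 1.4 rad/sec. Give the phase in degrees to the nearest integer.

∠(j1.4 + 8.2) = arctan(1.4/8.2) = 9.69°
∠(j1.4) = 90.00°
∠H(j1.4) = − (9.69° + 90.00°) = -99.69°

-100°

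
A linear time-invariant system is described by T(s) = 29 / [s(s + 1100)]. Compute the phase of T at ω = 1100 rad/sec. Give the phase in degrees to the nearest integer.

-135 deg

∠(j1100 + 1100) = arctan(1100/1100) = 45.00°
∠(j1100) = 90.00°
∠T(j1100) = − (45.00° + 90.00°) = -135.00°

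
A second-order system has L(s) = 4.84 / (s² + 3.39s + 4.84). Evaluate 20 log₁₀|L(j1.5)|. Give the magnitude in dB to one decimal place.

|(j1.5)² + 3.39(j1.5) + 4.84| = |2.59 + j5.085| = 5.707
|L(j1.5)| = 4.84 / 5.707 = 0.84814
20 log₁₀(0.84814) = -1.43 dB

-1.4 dB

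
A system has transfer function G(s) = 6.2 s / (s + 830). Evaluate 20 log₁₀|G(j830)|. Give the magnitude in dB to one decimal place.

12.8 dB

|j830| = 830
|j830 + 830| = √(830² + 830²) = 1174
|G(j830)| = 6.2 × 830 / 1174 = 4.3841
20 log₁₀(4.3841) = 12.84 dB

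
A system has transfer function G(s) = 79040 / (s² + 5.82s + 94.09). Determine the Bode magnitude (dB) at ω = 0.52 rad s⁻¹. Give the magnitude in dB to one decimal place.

58.5 dB

|(j0.52)² + 5.82(j0.52) + 94.09| = |93.82 + j3.0264| = 93.87
|G(j0.52)| = 79040 / 93.87 = 842.03
20 log₁₀(842.03) = 58.51 dB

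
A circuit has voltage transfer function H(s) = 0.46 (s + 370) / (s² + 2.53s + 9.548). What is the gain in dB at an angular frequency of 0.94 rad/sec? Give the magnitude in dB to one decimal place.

25.5 dB

|j0.94 + 370| = √(0.94² + 370²) = 370
|(j0.94)² + 2.53(j0.94) + 9.548| = |8.6644 + j2.3782| = 8.985
|H(j0.94)| = 0.46 × 370 / 8.985 = 18.943
20 log₁₀(18.943) = 25.55 dB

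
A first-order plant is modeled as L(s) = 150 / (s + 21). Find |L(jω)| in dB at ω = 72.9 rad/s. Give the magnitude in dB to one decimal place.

5.9 dB

|j72.9 + 21| = √(72.9² + 21²) = 75.86
|L(j72.9)| = 150 / 75.86 = 1.9772
20 log₁₀(1.9772) = 5.92 dB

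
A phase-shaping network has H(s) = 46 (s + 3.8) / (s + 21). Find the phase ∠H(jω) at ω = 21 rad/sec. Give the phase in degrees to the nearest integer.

∠(j21 + 3.8) = arctan(21/3.8) = 79.74°
∠(j21 + 21) = arctan(21/21) = 45.00°
∠H(j21) = 79.74° − 45.00° = 34.74°

35°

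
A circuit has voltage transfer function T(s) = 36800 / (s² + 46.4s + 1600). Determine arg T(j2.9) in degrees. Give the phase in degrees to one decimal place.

-4.8 deg

∠[(j2.9)² + 46.4(j2.9) + 1600] = ∠[1591.6 + j134.56] = 4.83°
∠T(j2.9) = −4.83° = -4.83°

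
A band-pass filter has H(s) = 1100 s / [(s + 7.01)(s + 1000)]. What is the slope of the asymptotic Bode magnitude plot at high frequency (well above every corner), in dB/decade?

-20 dB/decade

With 1 zero and 2 poles, the high-frequency asymptotic slope is 20 × (1 − 2) = -20 dB/decade.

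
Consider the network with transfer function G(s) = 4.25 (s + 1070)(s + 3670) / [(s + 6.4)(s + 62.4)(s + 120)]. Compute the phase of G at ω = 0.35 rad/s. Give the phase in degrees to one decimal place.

-3.6°

∠(j0.35 + 1070) = arctan(0.35/1070) = 0.02°
∠(j0.35 + 3670) = arctan(0.35/3670) = 0.01°
∠(j0.35 + 6.4) = arctan(0.35/6.4) = 3.13°
∠(j0.35 + 62.4) = arctan(0.35/62.4) = 0.32°
∠(j0.35 + 120) = arctan(0.35/120) = 0.17°
∠G(j0.35) = 0.02° + 0.01° − (3.13° + 0.32° + 0.17°) = -3.59°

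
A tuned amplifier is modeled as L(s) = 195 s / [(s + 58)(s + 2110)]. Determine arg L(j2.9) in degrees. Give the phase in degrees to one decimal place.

∠(j2.9) = 90.00°
∠(j2.9 + 58) = arctan(2.9/58) = 2.86°
∠(j2.9 + 2110) = arctan(2.9/2110) = 0.08°
∠L(j2.9) = 90.00° − (2.86° + 0.08°) = 87.06°

87.1°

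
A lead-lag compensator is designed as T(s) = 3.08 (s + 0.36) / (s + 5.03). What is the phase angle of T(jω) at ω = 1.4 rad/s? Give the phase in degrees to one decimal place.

60.0°

∠(j1.4 + 0.36) = arctan(1.4/0.36) = 75.58°
∠(j1.4 + 5.03) = arctan(1.4/5.03) = 15.55°
∠T(j1.4) = 75.58° − 15.55° = 60.03°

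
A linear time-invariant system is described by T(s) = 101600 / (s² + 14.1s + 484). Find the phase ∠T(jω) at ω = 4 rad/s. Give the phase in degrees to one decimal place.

∠[(j4)² + 14.1(j4) + 484] = ∠[468 + j56.4] = 6.87°
∠T(j4) = −6.87° = -6.87°

-6.9 deg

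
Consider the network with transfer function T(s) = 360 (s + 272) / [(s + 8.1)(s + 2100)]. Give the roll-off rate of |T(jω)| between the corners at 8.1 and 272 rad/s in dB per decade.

In this band the factors already past their corner are: pole at 8.1; net slope = -20 dB/decade.

-20 dB/decade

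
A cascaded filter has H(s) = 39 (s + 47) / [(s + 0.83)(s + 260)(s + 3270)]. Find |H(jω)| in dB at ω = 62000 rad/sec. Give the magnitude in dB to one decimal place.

-159.9 dB

|j62000 + 47| = √(62000² + 47²) = 6.2e+04
|j62000 + 0.83| = √(62000² + 0.83²) = 6.2e+04
|j62000 + 260| = √(62000² + 260²) = 6.2e+04
|j62000 + 3270| = √(62000² + 3270²) = 6.209e+04
|H(j62000)| = 39 × 6.2e+04 / (6.2e+04 × 6.2e+04 × 6.209e+04) = 1.0132e-08
20 log₁₀(1.0132e-08) = -159.89 dB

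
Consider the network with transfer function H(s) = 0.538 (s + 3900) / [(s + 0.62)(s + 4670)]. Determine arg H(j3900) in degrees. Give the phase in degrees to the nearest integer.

-85°

∠(j3900 + 3900) = arctan(3900/3900) = 45.00°
∠(j3900 + 0.62) = arctan(3900/0.62) = 89.99°
∠(j3900 + 4670) = arctan(3900/4670) = 39.87°
∠H(j3900) = 45.00° − (89.99° + 39.87°) = -84.86°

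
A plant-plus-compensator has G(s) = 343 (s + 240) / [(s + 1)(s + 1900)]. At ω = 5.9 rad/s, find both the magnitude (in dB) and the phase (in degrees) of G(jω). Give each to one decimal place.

|j5.9 + 240| = √(5.9² + 240²) = 240.1
|j5.9 + 1| = √(5.9² + 1²) = 5.984
|j5.9 + 1900| = √(5.9² + 1900²) = 1900
|G(j5.9)| = 343 × 240.1 / (5.984 × 1900) = 7.2423
20 log₁₀(7.2423) = 17.20 dB
∠(j5.9 + 240) = arctan(5.9/240) = 1.41°
∠(j5.9 + 1) = arctan(5.9/1) = 80.38°
∠(j5.9 + 1900) = arctan(5.9/1900) = 0.18°
∠G(j5.9) = 1.41° − (80.38° + 0.18°) = -79.15°

|G| = 17.2 dB, ∠G = -79.1°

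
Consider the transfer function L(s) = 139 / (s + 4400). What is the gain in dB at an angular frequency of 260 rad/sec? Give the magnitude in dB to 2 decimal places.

-30.02 dB

|j260 + 4400| = √(260² + 4400²) = 4408
|L(j260)| = 139 / 4408 = 0.031536
20 log₁₀(0.031536) = -30.024 dB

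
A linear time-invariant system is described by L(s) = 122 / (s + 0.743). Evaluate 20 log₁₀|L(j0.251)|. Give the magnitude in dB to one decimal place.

|j0.251 + 0.743| = √(0.251² + 0.743²) = 0.7843
|L(j0.251)| = 122 / 0.7843 = 155.56
20 log₁₀(155.56) = 43.84 dB

43.8 dB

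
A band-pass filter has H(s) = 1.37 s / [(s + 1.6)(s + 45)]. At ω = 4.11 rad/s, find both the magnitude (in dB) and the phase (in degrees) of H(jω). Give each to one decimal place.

|j4.11| = 4.11
|j4.11 + 1.6| = √(4.11² + 1.6²) = 4.41
|j4.11 + 45| = √(4.11² + 45²) = 45.19
|H(j4.11)| = 1.37 × 4.11 / (4.41 × 45.19) = 0.028253
20 log₁₀(0.028253) = -30.98 dB
∠(j4.11) = 90.00°
∠(j4.11 + 1.6) = arctan(4.11/1.6) = 68.73°
∠(j4.11 + 45) = arctan(4.11/45) = 5.22°
∠H(j4.11) = 90.00° − (68.73° + 5.22°) = 16.05°

|H| = -31.0 dB, ∠H = 16.1°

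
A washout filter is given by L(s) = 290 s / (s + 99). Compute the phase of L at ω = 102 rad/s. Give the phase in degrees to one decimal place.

44.1°

∠(j102) = 90.00°
∠(j102 + 99) = arctan(102/99) = 45.86°
∠L(j102) = 90.00° − 45.86° = 44.14°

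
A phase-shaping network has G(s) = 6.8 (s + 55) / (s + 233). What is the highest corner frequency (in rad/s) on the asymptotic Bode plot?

233 rad/s

Break frequencies occur at each pole and zero magnitude: 55 rad/s, 233 rad/s.
The highest is 233 rad/s.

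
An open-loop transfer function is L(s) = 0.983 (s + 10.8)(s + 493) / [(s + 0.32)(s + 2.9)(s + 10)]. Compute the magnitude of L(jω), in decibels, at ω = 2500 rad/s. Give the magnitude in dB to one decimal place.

-67.9 dB

|j2500 + 10.8| = √(2500² + 10.8²) = 2500
|j2500 + 493| = √(2500² + 493²) = 2548
|j2500 + 0.32| = √(2500² + 0.32²) = 2500
|j2500 + 2.9| = √(2500² + 2.9²) = 2500
|j2500 + 10| = √(2500² + 10²) = 2500
|L(j2500)| = 0.983 × 2500 × 2548 / (2500 × 2500 × 2500) = 0.00040077
20 log₁₀(0.00040077) = -67.94 dB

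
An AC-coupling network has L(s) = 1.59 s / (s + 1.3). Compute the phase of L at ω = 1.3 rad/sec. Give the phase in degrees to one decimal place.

45.0°

∠(j1.3) = 90.00°
∠(j1.3 + 1.3) = arctan(1.3/1.3) = 45.00°
∠L(j1.3) = 90.00° − 45.00° = 45.00°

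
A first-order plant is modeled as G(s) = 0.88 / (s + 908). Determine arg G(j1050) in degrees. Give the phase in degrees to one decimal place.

-49.1°

∠(j1050 + 908) = arctan(1050/908) = 49.15°
∠G(j1050) = −49.15° = -49.15°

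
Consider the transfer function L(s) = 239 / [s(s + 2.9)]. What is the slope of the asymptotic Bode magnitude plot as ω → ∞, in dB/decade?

With 0 zeros and 2 poles, the high-frequency asymptotic slope is 20 × (0 − 2) = -40 dB/decade.

-40 dB/decade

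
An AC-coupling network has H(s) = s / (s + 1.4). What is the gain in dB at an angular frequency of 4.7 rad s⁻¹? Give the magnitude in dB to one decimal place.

|j4.7| = 4.7
|j4.7 + 1.4| = √(4.7² + 1.4²) = 4.904
|H(j4.7)| = 1 × 4.7 / 4.904 = 0.95839
20 log₁₀(0.95839) = -0.37 dB

-0.4 dB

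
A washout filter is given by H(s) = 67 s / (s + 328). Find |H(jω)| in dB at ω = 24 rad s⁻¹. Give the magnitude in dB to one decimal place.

|j24| = 24
|j24 + 328| = √(24² + 328²) = 328.9
|H(j24)| = 67 × 24 / 328.9 = 4.8894
20 log₁₀(4.8894) = 13.79 dB

13.8 dB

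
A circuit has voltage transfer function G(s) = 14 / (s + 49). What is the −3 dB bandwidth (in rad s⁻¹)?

For a single-pole low-pass, the −3 dB point is at the pole: ω = 49 rad s⁻¹.

49 rad s⁻¹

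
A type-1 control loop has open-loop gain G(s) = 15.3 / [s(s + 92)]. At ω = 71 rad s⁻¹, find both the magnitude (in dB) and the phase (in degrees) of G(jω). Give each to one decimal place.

|G| = -54.6 dB, ∠G = -127.7°

|j71 + 92| = √(71² + 92²) = 116.2
|j71| = 71
|G(j71)| = 15.3 / (116.2 × 71) = 0.0018543
20 log₁₀(0.0018543) = -54.64 dB
∠(j71 + 92) = arctan(71/92) = 37.66°
∠(j71) = 90.00°
∠G(j71) = − (37.66° + 90.00°) = -127.66°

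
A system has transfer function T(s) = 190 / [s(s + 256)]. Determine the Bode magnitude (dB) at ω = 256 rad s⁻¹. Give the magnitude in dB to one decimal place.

|j256 + 256| = √(256² + 256²) = 362
|j256| = 256
|T(j256)| = 190 / (362 × 256) = 0.00205
20 log₁₀(0.00205) = -53.76 dB

-53.8 dB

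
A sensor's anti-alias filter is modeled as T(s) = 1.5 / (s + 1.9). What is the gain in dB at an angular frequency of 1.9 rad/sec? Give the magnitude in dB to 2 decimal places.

-5.06 dB

|j1.9 + 1.9| = √(1.9² + 1.9²) = 2.687
|T(j1.9)| = 1.5 / 2.687 = 0.55824
20 log₁₀(0.55824) = -5.064 dB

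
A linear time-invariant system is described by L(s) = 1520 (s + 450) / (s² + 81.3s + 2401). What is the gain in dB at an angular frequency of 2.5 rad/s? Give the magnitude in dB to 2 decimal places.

|j2.5 + 450| = √(2.5² + 450²) = 450
|(j2.5)² + 81.3(j2.5) + 2401| = |2394.8 + j203.25| = 2403
|L(j2.5)| = 1520 × 450 / 2403 = 284.61
20 log₁₀(284.61) = 49.085 dB

49.08 dB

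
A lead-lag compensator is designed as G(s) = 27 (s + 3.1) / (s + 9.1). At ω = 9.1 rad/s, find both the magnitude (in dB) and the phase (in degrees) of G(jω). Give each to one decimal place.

|G| = 26.1 dB, ∠G = 26.2°

|j9.1 + 3.1| = √(9.1² + 3.1²) = 9.614
|j9.1 + 9.1| = √(9.1² + 9.1²) = 12.87
|G(j9.1)| = 27 × 9.614 / 12.87 = 20.169
20 log₁₀(20.169) = 26.09 dB
∠(j9.1 + 3.1) = arctan(9.1/3.1) = 71.19°
∠(j9.1 + 9.1) = arctan(9.1/9.1) = 45.00°
∠G(j9.1) = 71.19° − 45.00° = 26.19°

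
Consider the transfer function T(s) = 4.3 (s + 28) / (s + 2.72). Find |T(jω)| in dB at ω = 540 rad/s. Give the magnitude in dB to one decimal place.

12.7 dB

|j540 + 28| = √(540² + 28²) = 540.7
|j540 + 2.72| = √(540² + 2.72²) = 540
|T(j540)| = 4.3 × 540.7 / 540 = 4.3057
20 log₁₀(4.3057) = 12.68 dB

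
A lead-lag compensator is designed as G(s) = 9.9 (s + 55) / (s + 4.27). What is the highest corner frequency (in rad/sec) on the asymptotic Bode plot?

55 rad/sec

Break frequencies occur at each pole and zero magnitude: 4.27 rad/sec, 55 rad/sec.
The highest is 55 rad/sec.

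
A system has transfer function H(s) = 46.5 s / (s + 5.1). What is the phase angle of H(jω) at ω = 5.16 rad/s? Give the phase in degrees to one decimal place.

44.7°

∠(j5.16) = 90.00°
∠(j5.16 + 5.1) = arctan(5.16/5.1) = 45.34°
∠H(j5.16) = 90.00° − 45.34° = 44.66°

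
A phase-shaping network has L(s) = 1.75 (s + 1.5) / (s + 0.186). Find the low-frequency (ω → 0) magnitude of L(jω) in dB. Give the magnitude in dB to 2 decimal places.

L(0) = 1.75 × 1.5 / 0.186 = 14.113
20 log₁₀(14.113) = 22.992 dB

22.99 dB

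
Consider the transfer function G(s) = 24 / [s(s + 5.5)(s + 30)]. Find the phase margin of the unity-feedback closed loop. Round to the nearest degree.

Gain crossover: |G(jω)| = 1 at ω ≈ 0.145 rad/s.
∠G(j0.145) = −90° − arctan(0.145/5.5) − arctan(0.145/30) ≈ -91.79°
PM = 180° + (-91.79°) = 88.21°

88°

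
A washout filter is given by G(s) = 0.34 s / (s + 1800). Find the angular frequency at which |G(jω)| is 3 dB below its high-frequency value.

1800 rad/sec

For a single-pole high-pass, the −3 dB point is at the pole: ω = 1800 rad/sec.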